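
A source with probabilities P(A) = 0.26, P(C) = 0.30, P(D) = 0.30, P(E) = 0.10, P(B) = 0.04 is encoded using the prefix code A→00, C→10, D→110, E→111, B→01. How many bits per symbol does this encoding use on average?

L̄ = Σ pᵢ·ℓᵢ = 0.26·2 + 0.30·2 + 0.30·3 + 0.10·3 + 0.04·2 = 2.4 bits/symbol.

2.4 bits/symbol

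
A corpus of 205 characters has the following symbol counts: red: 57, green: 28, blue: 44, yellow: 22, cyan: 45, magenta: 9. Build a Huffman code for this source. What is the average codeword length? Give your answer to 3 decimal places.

2.439 bits/symbol

Probabilities are the counts divided by 205.
Repeatedly combine the two least-probable nodes; the expected code length is the sum of the merged weights.
merge 9/205 + 22/205 → 31/205
merge 28/205 + 31/205 → 59/205
merge 44/205 + 9/41 → 89/205
merge 57/205 + 59/205 → 116/205
merge 89/205 + 116/205 → 1
L = 31/205 + 59/205 + 89/205 + 116/205 + 1 = 100/41 ≈ 2.439 bits/symbol.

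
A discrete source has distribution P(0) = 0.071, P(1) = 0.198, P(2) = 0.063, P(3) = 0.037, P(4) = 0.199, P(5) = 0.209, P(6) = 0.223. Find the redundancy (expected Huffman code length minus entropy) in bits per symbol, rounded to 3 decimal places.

0.061 bits

Entropy H = −Σ p log₂ p ≈ 2.5791 bits.
Huffman merges: 37/1000+63/1000→1/10; 71/1000+1/10→171/1000; 171/1000+99/500→369/1000; 199/1000+209/1000→51/125; 223/1000+369/1000→74/125; 51/125+74/125→1. L = 66/25 ≈ 2.6400.
L − H = 2.6400 − 2.5791 = 0.061 bits.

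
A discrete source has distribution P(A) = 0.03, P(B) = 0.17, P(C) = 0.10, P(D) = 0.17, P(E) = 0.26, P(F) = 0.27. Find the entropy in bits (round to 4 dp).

H = −Σ pᵢ log₂ pᵢ.
−0.03·log₂(0.03) = 0.1518
−0.17·log₂(0.17) = 0.4346
−0.10·log₂(0.10) = 0.3322
−0.17·log₂(0.17) = 0.4346
−0.26·log₂(0.26) = 0.5053
−0.27·log₂(0.27) = 0.5100
Sum ≈ 2.3684 → 2.3684 bits.

2.3684 bits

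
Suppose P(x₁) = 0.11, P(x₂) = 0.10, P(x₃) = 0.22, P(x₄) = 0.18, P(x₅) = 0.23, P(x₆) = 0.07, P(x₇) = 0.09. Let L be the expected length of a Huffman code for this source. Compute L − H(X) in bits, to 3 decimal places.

Entropy H = −Σ p log₂ p ≈ 2.6772 bits.
Huffman merges: 7/100+9/100→4/25; 1/10+11/100→21/100; 4/25+9/50→17/50; 21/100+11/50→43/100; 23/100+17/50→57/100; 43/100+57/100→1. L = 271/100 ≈ 2.7100.
L − H = 2.7100 − 2.6772 = 0.033 bits.

0.033 bits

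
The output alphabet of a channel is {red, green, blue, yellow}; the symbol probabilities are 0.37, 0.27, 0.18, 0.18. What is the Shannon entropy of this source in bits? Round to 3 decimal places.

H = −Σ pᵢ log₂ pᵢ.
−0.37·log₂(0.37) = 0.5307
−0.27·log₂(0.27) = 0.5100
−0.18·log₂(0.18) = 0.4453
−0.18·log₂(0.18) = 0.4453
Sum ≈ 1.9314 → 1.931 bits.

1.931 bits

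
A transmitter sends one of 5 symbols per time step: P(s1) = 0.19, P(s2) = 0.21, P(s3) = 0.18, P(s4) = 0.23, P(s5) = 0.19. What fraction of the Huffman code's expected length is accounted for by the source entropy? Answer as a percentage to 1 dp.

Entropy H = −Σ p log₂ p ≈ 2.3163 bits.
Huffman merges: 9/50+19/100→37/100; 19/100+21/100→2/5; 23/100+37/100→3/5; 2/5+3/5→1. L = 237/100 ≈ 2.3700.
Efficiency = H/L = 2.3163/2.3700 = 97.7%.

97.7%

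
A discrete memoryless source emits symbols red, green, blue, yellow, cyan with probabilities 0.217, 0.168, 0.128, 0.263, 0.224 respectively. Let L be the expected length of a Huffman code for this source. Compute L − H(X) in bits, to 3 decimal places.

0.015 bits

Entropy H = −Σ p log₂ p ≈ 2.2805 bits.
Huffman merges: 16/125+21/125→37/125; 217/1000+28/125→441/1000; 263/1000+37/125→559/1000; 441/1000+559/1000→1. L = 287/125 ≈ 2.2960.
L − H = 2.2960 − 2.2805 = 0.015 bits.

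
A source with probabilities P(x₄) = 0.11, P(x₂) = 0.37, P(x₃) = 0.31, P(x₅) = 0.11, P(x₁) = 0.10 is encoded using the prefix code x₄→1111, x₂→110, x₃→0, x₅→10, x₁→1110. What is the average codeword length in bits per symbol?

2.48 bits/symbol

L̄ = Σ pᵢ·ℓᵢ = 0.11·4 + 0.37·3 + 0.31·1 + 0.11·2 + 0.10·4 = 2.48 bits/symbol.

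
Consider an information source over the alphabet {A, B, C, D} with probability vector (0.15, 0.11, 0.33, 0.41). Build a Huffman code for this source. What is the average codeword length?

1.85 bits/symbol

Repeatedly combine the two least-probable nodes; the expected code length is the sum of the merged weights.
merge 11/100 + 3/20 → 13/50
merge 13/50 + 33/100 → 59/100
merge 41/100 + 59/100 → 1
L = 13/50 + 59/100 + 1 = 37/20 = 1.85 bits/symbol.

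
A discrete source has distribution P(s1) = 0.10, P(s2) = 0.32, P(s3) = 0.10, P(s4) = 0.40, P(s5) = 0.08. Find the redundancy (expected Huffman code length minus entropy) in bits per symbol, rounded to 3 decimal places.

Entropy H = −Σ p log₂ p ≈ 2.0107 bits.
Huffman merges: 2/25+1/10→9/50; 1/10+9/50→7/25; 7/25+8/25→3/5; 2/5+3/5→1. L = 103/50 ≈ 2.0600.
L − H = 2.0600 − 2.0107 = 0.049 bits.

0.049 bits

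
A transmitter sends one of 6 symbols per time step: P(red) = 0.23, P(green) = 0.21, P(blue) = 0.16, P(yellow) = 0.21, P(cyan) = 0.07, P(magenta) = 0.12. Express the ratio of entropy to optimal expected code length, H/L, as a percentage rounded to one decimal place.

Entropy H = −Σ p log₂ p ≈ 2.4920 bits.
Huffman merges: 7/100+3/25→19/100; 4/25+19/100→7/20; 21/100+21/100→21/50; 23/100+7/20→29/50; 21/50+29/50→1. L = 127/50 ≈ 2.5400.
Efficiency = H/L = 2.4920/2.5400 = 98.1%.

98.1%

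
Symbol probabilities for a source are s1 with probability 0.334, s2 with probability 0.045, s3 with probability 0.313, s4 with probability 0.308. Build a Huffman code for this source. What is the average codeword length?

2 bits/symbol

Repeatedly combine the two least-probable nodes; the expected code length is the sum of the merged weights.
merge 9/200 + 77/250 → 353/1000
merge 313/1000 + 167/500 → 647/1000
merge 353/1000 + 647/1000 → 1
L = 353/1000 + 647/1000 + 1 = 2 bits/symbol.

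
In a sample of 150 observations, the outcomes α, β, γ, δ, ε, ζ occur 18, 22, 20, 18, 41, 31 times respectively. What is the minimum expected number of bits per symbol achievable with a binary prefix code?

2.52 bits/symbol

Probabilities are the counts divided by 150.
Repeatedly combine the two least-probable nodes; the expected code length is the sum of the merged weights.
merge 3/25 + 3/25 → 6/25
merge 2/15 + 11/75 → 7/25
merge 31/150 + 6/25 → 67/150
merge 41/150 + 7/25 → 83/150
merge 67/150 + 83/150 → 1
L = 6/25 + 7/25 + 67/150 + 83/150 + 1 = 63/25 = 2.52 bits/symbol.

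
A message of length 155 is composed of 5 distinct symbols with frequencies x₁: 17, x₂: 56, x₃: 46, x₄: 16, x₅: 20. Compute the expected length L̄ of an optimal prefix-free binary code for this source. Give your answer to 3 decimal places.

2.194 bits/symbol

Probabilities are the counts divided by 155.
Repeatedly combine the two least-probable nodes; the expected code length is the sum of the merged weights.
merge 16/155 + 17/155 → 33/155
merge 4/31 + 33/155 → 53/155
merge 46/155 + 53/155 → 99/155
merge 56/155 + 99/155 → 1
L = 33/155 + 53/155 + 99/155 + 1 = 68/31 ≈ 2.194 bits/symbol.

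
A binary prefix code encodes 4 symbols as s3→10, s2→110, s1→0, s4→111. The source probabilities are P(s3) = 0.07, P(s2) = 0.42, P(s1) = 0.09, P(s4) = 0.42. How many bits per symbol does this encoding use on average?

2.75 bits/symbol

L̄ = Σ pᵢ·ℓᵢ = 0.07·2 + 0.42·3 + 0.09·1 + 0.42·3 = 2.75 bits/symbol.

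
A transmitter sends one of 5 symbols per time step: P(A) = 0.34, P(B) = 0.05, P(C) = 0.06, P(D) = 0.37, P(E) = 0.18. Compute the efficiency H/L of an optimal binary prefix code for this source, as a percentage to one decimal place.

96.8%

Entropy H = −Σ p log₂ p ≈ 1.9648 bits.
Huffman merges: 1/20+3/50→11/100; 11/100+9/50→29/100; 29/100+17/50→63/100; 37/100+63/100→1. L = 203/100 ≈ 2.0300.
Efficiency = H/L = 1.9648/2.0300 = 96.8%.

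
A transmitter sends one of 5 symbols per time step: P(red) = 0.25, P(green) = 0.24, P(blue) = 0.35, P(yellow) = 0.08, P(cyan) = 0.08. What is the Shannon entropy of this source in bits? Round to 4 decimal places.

H = −Σ pᵢ log₂ pᵢ.
−0.25·log₂(0.25) = 0.5000
−0.24·log₂(0.24) = 0.4941
−0.35·log₂(0.35) = 0.5301
−0.08·log₂(0.08) = 0.2915
−0.08·log₂(0.08) = 0.2915
Sum ≈ 2.1073 → 2.1073 bits.

2.1073 bits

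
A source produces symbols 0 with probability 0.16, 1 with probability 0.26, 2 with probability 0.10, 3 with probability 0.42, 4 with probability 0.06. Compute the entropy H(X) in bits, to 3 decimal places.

H = −Σ pᵢ log₂ pᵢ.
−0.16·log₂(0.16) = 0.4230
−0.26·log₂(0.26) = 0.5053
−0.10·log₂(0.10) = 0.3322
−0.42·log₂(0.42) = 0.5256
−0.06·log₂(0.06) = 0.2435
Sum ≈ 2.0297 → 2.030 bits.

2.030 bits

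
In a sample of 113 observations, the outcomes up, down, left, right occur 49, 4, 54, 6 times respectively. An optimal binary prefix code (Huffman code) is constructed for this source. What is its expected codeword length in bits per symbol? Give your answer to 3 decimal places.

1.611 bits/symbol

Probabilities are the counts divided by 113.
Repeatedly combine the two least-probable nodes; the expected code length is the sum of the merged weights.
merge 4/113 + 6/113 → 10/113
merge 10/113 + 49/113 → 59/113
merge 54/113 + 59/113 → 1
L = 10/113 + 59/113 + 1 = 182/113 ≈ 1.611 bits/symbol.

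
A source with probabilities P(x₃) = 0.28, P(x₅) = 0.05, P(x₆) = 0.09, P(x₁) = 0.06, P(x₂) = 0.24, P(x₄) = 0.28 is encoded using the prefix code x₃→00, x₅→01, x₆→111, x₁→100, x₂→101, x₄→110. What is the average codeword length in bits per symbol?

L̄ = Σ pᵢ·ℓᵢ = 0.28·2 + 0.05·2 + 0.09·3 + 0.06·3 + 0.24·3 + 0.28·3 = 2.67 bits/symbol.

2.67 bits/symbol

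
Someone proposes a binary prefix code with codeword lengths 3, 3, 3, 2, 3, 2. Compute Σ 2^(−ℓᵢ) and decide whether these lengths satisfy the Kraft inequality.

1; yes

With common denominator 2^3 = 8: Σ 2^(−ℓᵢ) = 1/8 + 1/8 + 1/8 + 2/8 + 1/8 + 2/8 = 8/8 = 1.
Kraft's inequality requires Σ ≤ 1; here Σ = 1 ≤ 1, so such a prefix code exists.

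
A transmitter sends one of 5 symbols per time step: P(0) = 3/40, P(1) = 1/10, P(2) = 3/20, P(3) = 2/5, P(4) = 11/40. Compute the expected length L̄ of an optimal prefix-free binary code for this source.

Repeatedly combine the two least-probable nodes; the expected code length is the sum of the merged weights.
merge 3/40 + 1/10 → 7/40
merge 3/20 + 7/40 → 13/40
merge 11/40 + 13/40 → 3/5
merge 2/5 + 3/5 → 1
L = 7/40 + 13/40 + 3/5 + 1 = 21/10 = 2.1 bits/symbol.

2.1 bits/symbol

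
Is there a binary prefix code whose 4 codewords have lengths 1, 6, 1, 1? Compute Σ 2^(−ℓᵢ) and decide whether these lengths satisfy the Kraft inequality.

With common denominator 2^6 = 64: Σ 2^(−ℓᵢ) = 32/64 + 1/64 + 32/64 + 32/64 = 97/64 = 1.515625.
Kraft's inequality requires Σ ≤ 1; here Σ = 1.515625 > 1, so no such prefix code exists.

1.515625; no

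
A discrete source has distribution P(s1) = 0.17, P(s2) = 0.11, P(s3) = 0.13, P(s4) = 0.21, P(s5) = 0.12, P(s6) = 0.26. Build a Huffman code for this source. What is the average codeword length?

2.53 bits/symbol

Repeatedly combine the two least-probable nodes; the expected code length is the sum of the merged weights.
merge 11/100 + 3/25 → 23/100
merge 13/100 + 17/100 → 3/10
merge 21/100 + 23/100 → 11/25
merge 13/50 + 3/10 → 14/25
merge 11/25 + 14/25 → 1
L = 23/100 + 3/10 + 11/25 + 14/25 + 1 = 253/100 = 2.53 bits/symbol.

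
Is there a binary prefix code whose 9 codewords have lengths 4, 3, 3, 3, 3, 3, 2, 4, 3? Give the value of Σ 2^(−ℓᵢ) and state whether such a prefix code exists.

With common denominator 2^4 = 16: Σ 2^(−ℓᵢ) = 1/16 + 2/16 + 2/16 + 2/16 + 2/16 + 2/16 + 4/16 + 1/16 + 2/16 = 18/16 = 1.125.
Kraft's inequality requires Σ ≤ 1; here Σ = 1.125 > 1, so no such prefix code exists.

1.125; no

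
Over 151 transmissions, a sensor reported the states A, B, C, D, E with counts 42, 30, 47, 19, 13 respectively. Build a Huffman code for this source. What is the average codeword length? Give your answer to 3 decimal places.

2.212 bits/symbol

Probabilities are the counts divided by 151.
Repeatedly combine the two least-probable nodes; the expected code length is the sum of the merged weights.
merge 13/151 + 19/151 → 32/151
merge 30/151 + 32/151 → 62/151
merge 42/151 + 47/151 → 89/151
merge 62/151 + 89/151 → 1
L = 32/151 + 62/151 + 89/151 + 1 = 334/151 ≈ 2.212 bits/symbol.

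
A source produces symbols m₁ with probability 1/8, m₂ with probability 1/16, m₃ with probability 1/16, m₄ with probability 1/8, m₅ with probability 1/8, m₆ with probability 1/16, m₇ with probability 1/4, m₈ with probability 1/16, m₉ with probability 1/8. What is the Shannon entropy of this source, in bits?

Each probability is a power of 1/2, so log₂(1/p) is an integer.
H = Σ p·log₂(1/p) = 1/8·3 + 1/16·4 + 1/16·4 + 1/8·3 + 1/8·3 + 1/16·4 + 1/4·2 + 1/16·4 + 1/8·3 = 3 bits.

3 bits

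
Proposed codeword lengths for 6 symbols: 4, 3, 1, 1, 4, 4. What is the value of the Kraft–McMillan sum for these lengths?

1.3125

With common denominator 2^4 = 16: Σ 2^(−ℓᵢ) = 1/16 + 2/16 + 8/16 + 8/16 + 1/16 + 1/16 = 21/16 = 1.3125.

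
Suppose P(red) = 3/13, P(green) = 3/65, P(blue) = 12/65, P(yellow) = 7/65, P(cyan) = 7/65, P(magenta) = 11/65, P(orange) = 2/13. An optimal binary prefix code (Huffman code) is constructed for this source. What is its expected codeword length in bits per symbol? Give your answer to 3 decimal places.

Repeatedly combine the two least-probable nodes; the expected code length is the sum of the merged weights.
merge 3/65 + 7/65 → 2/13
merge 7/65 + 2/13 → 17/65
merge 2/13 + 11/65 → 21/65
merge 12/65 + 3/13 → 27/65
merge 17/65 + 21/65 → 38/65
merge 27/65 + 38/65 → 1
L = 2/13 + 17/65 + 21/65 + 27/65 + 38/65 + 1 = 178/65 ≈ 2.738 bits/symbol.

2.738 bits/symbol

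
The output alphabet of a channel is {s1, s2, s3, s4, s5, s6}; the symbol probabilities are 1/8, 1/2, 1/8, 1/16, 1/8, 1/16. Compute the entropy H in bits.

2.125 bits

Each probability is a power of 1/2, so log₂(1/p) is an integer.
H = Σ p·log₂(1/p) = 1/8·3 + 1/2·1 + 1/8·3 + 1/16·4 + 1/8·3 + 1/16·4 = 2.125 bits.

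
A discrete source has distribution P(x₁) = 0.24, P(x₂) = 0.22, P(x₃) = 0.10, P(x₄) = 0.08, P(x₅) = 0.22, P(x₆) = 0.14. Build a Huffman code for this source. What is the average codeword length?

2.5 bits/symbol

Repeatedly combine the two least-probable nodes; the expected code length is the sum of the merged weights.
merge 2/25 + 1/10 → 9/50
merge 7/50 + 9/50 → 8/25
merge 11/50 + 11/50 → 11/25
merge 6/25 + 8/25 → 14/25
merge 11/25 + 14/25 → 1
L = 9/50 + 8/25 + 11/25 + 14/25 + 1 = 5/2 = 2.5 bits/symbol.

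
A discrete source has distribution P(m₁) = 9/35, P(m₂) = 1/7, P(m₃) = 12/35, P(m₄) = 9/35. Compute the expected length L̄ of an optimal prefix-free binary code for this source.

2 bits/symbol

Repeatedly combine the two least-probable nodes; the expected code length is the sum of the merged weights.
merge 1/7 + 9/35 → 2/5
merge 9/35 + 12/35 → 3/5
merge 2/5 + 3/5 → 1
L = 2/5 + 3/5 + 1 = 2 bits/symbol.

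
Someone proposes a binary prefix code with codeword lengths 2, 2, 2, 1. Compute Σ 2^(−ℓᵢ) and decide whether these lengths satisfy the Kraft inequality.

1.25; no

With common denominator 2^2 = 4: Σ 2^(−ℓᵢ) = 1/4 + 1/4 + 1/4 + 2/4 = 5/4 = 1.25.
Kraft's inequality requires Σ ≤ 1; here Σ = 1.25 > 1, so no such prefix code exists.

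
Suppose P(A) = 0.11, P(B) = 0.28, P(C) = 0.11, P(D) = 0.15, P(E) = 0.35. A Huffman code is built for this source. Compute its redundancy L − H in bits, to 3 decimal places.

Entropy H = −Σ p log₂ p ≈ 2.1554 bits.
Huffman merges: 11/100+11/100→11/50; 3/20+11/50→37/100; 7/25+7/20→63/100; 37/100+63/100→1. L = 111/50 ≈ 2.2200.
L − H = 2.2200 − 2.1554 = 0.065 bits.

0.065 bits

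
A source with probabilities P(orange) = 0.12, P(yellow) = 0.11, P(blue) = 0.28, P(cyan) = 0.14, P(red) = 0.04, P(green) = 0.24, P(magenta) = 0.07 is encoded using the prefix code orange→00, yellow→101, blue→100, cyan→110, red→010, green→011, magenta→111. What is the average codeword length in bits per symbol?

L̄ = Σ pᵢ·ℓᵢ = 0.12·2 + 0.11·3 + 0.28·3 + 0.14·3 + 0.04·3 + 0.24·3 + 0.07·3 = 2.88 bits/symbol.

2.88 bits/symbol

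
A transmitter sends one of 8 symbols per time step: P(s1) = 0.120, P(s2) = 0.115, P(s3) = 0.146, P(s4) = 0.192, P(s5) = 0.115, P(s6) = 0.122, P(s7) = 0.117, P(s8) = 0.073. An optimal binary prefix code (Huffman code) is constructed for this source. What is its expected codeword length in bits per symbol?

2.996 bits/symbol

Repeatedly combine the two least-probable nodes; the expected code length is the sum of the merged weights.
merge 73/1000 + 23/200 → 47/250
merge 23/200 + 117/1000 → 29/125
merge 3/25 + 61/500 → 121/500
merge 73/500 + 47/250 → 167/500
merge 24/125 + 29/125 → 53/125
merge 121/500 + 167/500 → 72/125
merge 53/125 + 72/125 → 1
L = 47/250 + 29/125 + 121/500 + 167/500 + 53/125 + 72/125 + 1 = 749/250 = 2.996 bits/symbol.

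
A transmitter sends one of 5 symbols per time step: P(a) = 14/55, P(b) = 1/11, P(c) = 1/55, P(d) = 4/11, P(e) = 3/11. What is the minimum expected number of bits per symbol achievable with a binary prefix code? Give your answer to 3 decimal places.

2.109 bits/symbol

Repeatedly combine the two least-probable nodes; the expected code length is the sum of the merged weights.
merge 1/55 + 1/11 → 6/55
merge 6/55 + 14/55 → 4/11
merge 3/11 + 4/11 → 7/11
merge 4/11 + 7/11 → 1
L = 6/55 + 4/11 + 7/11 + 1 = 116/55 ≈ 2.109 bits/symbol.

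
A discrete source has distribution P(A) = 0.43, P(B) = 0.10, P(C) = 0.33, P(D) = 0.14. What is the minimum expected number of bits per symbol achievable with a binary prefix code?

1.81 bits/symbol

Repeatedly combine the two least-probable nodes; the expected code length is the sum of the merged weights.
merge 1/10 + 7/50 → 6/25
merge 6/25 + 33/100 → 57/100
merge 43/100 + 57/100 → 1
L = 6/25 + 57/100 + 1 = 181/100 = 1.81 bits/symbol.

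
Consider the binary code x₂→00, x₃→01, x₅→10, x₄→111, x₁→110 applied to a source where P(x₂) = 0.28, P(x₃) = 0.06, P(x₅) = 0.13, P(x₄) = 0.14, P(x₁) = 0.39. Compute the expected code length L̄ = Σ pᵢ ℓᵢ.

L̄ = Σ pᵢ·ℓᵢ = 0.28·2 + 0.06·2 + 0.13·2 + 0.14·3 + 0.39·3 = 2.53 bits/symbol.

2.53 bits/symbol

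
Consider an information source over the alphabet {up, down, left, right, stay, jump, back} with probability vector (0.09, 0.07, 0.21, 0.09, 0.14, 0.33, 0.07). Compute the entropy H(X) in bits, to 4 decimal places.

H = −Σ pᵢ log₂ pᵢ.
−0.09·log₂(0.09) = 0.3127
−0.07·log₂(0.07) = 0.2686
−0.21·log₂(0.21) = 0.4728
−0.09·log₂(0.09) = 0.3127
−0.14·log₂(0.14) = 0.3971
−0.33·log₂(0.33) = 0.5278
−0.07·log₂(0.07) = 0.2686
Sum ≈ 2.5602 → 2.5602 bits.

2.5602 bits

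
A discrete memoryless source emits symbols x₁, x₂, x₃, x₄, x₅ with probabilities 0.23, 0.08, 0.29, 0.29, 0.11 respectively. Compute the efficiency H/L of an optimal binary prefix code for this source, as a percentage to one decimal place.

98.9%

Entropy H = −Σ p log₂ p ≈ 2.1653 bits.
Huffman merges: 2/25+11/100→19/100; 19/100+23/100→21/50; 29/100+29/100→29/50; 21/50+29/50→1. L = 219/100 ≈ 2.1900.
Efficiency = H/L = 2.1653/2.1900 = 98.9%.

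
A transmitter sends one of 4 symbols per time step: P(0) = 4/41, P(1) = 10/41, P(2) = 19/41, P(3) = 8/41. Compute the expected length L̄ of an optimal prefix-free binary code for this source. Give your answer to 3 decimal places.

1.829 bits/symbol

Repeatedly combine the two least-probable nodes; the expected code length is the sum of the merged weights.
merge 4/41 + 8/41 → 12/41
merge 10/41 + 12/41 → 22/41
merge 19/41 + 22/41 → 1
L = 12/41 + 22/41 + 1 = 75/41 ≈ 1.829 bits/symbol.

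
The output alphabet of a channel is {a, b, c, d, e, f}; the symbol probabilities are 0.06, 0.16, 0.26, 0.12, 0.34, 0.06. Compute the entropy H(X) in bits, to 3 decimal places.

H = −Σ pᵢ log₂ pᵢ.
−0.06·log₂(0.06) = 0.2435
−0.16·log₂(0.16) = 0.4230
−0.26·log₂(0.26) = 0.5053
−0.12·log₂(0.12) = 0.3671
−0.34·log₂(0.34) = 0.5292
−0.06·log₂(0.06) = 0.2435
Sum ≈ 2.3116 → 2.312 bits.

2.312 bits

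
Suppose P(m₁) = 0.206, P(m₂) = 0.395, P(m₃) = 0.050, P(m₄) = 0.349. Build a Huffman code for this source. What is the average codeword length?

Repeatedly combine the two least-probable nodes; the expected code length is the sum of the merged weights.
merge 1/20 + 103/500 → 32/125
merge 32/125 + 349/1000 → 121/200
merge 79/200 + 121/200 → 1
L = 32/125 + 121/200 + 1 = 1861/1000 = 1.861 bits/symbol.

1.861 bits/symbol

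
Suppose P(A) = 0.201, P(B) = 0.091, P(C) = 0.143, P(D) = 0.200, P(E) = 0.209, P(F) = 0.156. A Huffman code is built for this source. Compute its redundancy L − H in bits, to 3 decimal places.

Entropy H = −Σ p log₂ p ≈ 2.5357 bits.
Huffman merges: 91/1000+143/1000→117/500; 39/250+1/5→89/250; 201/1000+209/1000→41/100; 117/500+89/250→59/100; 41/100+59/100→1. L = 259/100 ≈ 2.5900.
L − H = 2.5900 − 2.5357 = 0.054 bits.

0.054 bits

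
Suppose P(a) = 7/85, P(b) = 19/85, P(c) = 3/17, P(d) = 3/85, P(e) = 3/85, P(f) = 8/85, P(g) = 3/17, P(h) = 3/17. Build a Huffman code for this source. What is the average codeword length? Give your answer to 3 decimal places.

2.824 bits/symbol

Repeatedly combine the two least-probable nodes; the expected code length is the sum of the merged weights.
merge 3/85 + 3/85 → 6/85
merge 6/85 + 7/85 → 13/85
merge 8/85 + 13/85 → 21/85
merge 3/17 + 3/17 → 6/17
merge 3/17 + 19/85 → 2/5
merge 21/85 + 6/17 → 3/5
merge 2/5 + 3/5 → 1
L = 6/85 + 13/85 + 21/85 + 6/17 + 2/5 + 3/5 + 1 = 48/17 ≈ 2.824 bits/symbol.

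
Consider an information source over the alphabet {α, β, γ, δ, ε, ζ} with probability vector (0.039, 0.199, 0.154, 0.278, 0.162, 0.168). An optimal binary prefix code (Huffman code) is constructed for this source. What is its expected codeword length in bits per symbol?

Repeatedly combine the two least-probable nodes; the expected code length is the sum of the merged weights.
merge 39/1000 + 77/500 → 193/1000
merge 81/500 + 21/125 → 33/100
merge 193/1000 + 199/1000 → 49/125
merge 139/500 + 33/100 → 76/125
merge 49/125 + 76/125 → 1
L = 193/1000 + 33/100 + 49/125 + 76/125 + 1 = 2523/1000 = 2.523 bits/symbol.

2.523 bits/symbol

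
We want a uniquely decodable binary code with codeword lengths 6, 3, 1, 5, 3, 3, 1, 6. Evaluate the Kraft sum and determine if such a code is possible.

1.4375; no

With common denominator 2^6 = 64: Σ 2^(−ℓᵢ) = 1/64 + 8/64 + 32/64 + 2/64 + 8/64 + 8/64 + 32/64 + 1/64 = 92/64 = 1.4375.
Kraft's inequality requires Σ ≤ 1; here Σ = 1.4375 > 1, so no such prefix code exists.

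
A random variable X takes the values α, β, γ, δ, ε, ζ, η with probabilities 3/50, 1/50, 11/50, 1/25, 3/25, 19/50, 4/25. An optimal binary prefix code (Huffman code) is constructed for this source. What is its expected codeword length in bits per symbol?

Repeatedly combine the two least-probable nodes; the expected code length is the sum of the merged weights.
merge 1/50 + 1/25 → 3/50
merge 3/50 + 3/50 → 3/25
merge 3/25 + 3/25 → 6/25
merge 4/25 + 11/50 → 19/50
merge 6/25 + 19/50 → 31/50
merge 19/50 + 31/50 → 1
L = 3/50 + 3/25 + 6/25 + 19/50 + 31/50 + 1 = 121/50 = 2.42 bits/symbol.

2.42 bits/symbol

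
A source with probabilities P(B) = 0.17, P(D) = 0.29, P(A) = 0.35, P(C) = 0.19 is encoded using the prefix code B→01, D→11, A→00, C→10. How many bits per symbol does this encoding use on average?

2 bits/symbol

L̄ = Σ pᵢ·ℓᵢ = 0.17·2 + 0.29·2 + 0.35·2 + 0.19·2 = 2 bits/symbol.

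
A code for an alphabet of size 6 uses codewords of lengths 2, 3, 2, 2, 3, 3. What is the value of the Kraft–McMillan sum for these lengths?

With common denominator 2^3 = 8: Σ 2^(−ℓᵢ) = 2/8 + 1/8 + 2/8 + 2/8 + 1/8 + 1/8 = 9/8 = 1.125.

1.125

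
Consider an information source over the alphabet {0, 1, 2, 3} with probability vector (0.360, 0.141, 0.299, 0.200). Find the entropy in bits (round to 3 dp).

H = −Σ pᵢ log₂ pᵢ.
−0.360·log₂(0.360) = 0.5306
−0.141·log₂(0.141) = 0.3985
−0.299·log₂(0.299) = 0.5208
−0.200·log₂(0.200) = 0.4644
Sum ≈ 1.9143 → 1.914 bits.

1.914 bits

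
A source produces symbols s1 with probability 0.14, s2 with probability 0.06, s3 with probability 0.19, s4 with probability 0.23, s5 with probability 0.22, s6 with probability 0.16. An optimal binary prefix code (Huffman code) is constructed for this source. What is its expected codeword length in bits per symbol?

2.55 bits/symbol

Repeatedly combine the two least-probable nodes; the expected code length is the sum of the merged weights.
merge 3/50 + 7/50 → 1/5
merge 4/25 + 19/100 → 7/20
merge 1/5 + 11/50 → 21/50
merge 23/100 + 7/20 → 29/50
merge 21/50 + 29/50 → 1
L = 1/5 + 7/20 + 21/50 + 29/50 + 1 = 51/20 = 2.55 bits/symbol.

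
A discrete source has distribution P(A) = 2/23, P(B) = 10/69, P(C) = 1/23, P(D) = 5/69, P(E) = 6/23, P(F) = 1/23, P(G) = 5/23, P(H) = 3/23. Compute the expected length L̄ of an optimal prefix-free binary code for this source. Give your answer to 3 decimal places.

2.768 bits/symbol

Repeatedly combine the two least-probable nodes; the expected code length is the sum of the merged weights.
merge 1/23 + 1/23 → 2/23
merge 5/69 + 2/23 → 11/69
merge 2/23 + 3/23 → 5/23
merge 10/69 + 11/69 → 7/23
merge 5/23 + 5/23 → 10/23
merge 6/23 + 7/23 → 13/23
merge 10/23 + 13/23 → 1
L = 2/23 + 11/69 + 5/23 + 7/23 + 10/23 + 13/23 + 1 = 191/69 ≈ 2.768 bits/symbol.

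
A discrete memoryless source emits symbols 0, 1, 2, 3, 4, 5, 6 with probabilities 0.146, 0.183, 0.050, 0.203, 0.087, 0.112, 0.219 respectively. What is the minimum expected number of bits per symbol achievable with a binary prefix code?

Repeatedly combine the two least-probable nodes; the expected code length is the sum of the merged weights.
merge 1/20 + 87/1000 → 137/1000
merge 14/125 + 137/1000 → 249/1000
merge 73/500 + 183/1000 → 329/1000
merge 203/1000 + 219/1000 → 211/500
merge 249/1000 + 329/1000 → 289/500
merge 211/500 + 289/500 → 1
L = 137/1000 + 249/1000 + 329/1000 + 211/500 + 289/500 + 1 = 543/200 = 2.715 bits/symbol.

2.715 bits/symbol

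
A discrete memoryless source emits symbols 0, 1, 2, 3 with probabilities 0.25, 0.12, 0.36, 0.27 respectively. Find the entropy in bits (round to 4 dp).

1.9077 bits

H = −Σ pᵢ log₂ pᵢ.
−0.25·log₂(0.25) = 0.5000
−0.12·log₂(0.12) = 0.3671
−0.36·log₂(0.36) = 0.5306
−0.27·log₂(0.27) = 0.5100
Sum ≈ 1.9077 → 1.9077 bits.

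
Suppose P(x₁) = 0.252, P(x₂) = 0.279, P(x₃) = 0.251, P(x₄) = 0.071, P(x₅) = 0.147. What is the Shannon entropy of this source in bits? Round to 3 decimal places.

2.193 bits

H = −Σ pᵢ log₂ pᵢ.
−0.252·log₂(0.252) = 0.5011
−0.279·log₂(0.279) = 0.5138
−0.251·log₂(0.251) = 0.5006
−0.071·log₂(0.071) = 0.2709
−0.147·log₂(0.147) = 0.4066
Sum ≈ 2.1930 → 2.193 bits.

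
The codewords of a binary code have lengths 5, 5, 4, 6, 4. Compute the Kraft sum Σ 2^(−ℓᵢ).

0.203125

With common denominator 2^6 = 64: Σ 2^(−ℓᵢ) = 2/64 + 2/64 + 4/64 + 1/64 + 4/64 = 13/64 = 0.203125.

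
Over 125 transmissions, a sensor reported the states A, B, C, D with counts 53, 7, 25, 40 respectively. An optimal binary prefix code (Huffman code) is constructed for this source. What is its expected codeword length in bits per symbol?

Probabilities are the counts divided by 125.
Repeatedly combine the two least-probable nodes; the expected code length is the sum of the merged weights.
merge 7/125 + 1/5 → 32/125
merge 32/125 + 8/25 → 72/125
merge 53/125 + 72/125 → 1
L = 32/125 + 72/125 + 1 = 229/125 = 1.832 bits/symbol.

1.832 bits/symbol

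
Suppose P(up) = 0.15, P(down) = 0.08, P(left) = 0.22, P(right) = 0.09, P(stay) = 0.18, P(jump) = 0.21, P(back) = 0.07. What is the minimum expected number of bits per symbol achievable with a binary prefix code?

2.72 bits/symbol

Repeatedly combine the two least-probable nodes; the expected code length is the sum of the merged weights.
merge 7/100 + 2/25 → 3/20
merge 9/100 + 3/20 → 6/25
merge 3/20 + 9/50 → 33/100
merge 21/100 + 11/50 → 43/100
merge 6/25 + 33/100 → 57/100
merge 43/100 + 57/100 → 1
L = 3/20 + 6/25 + 33/100 + 43/100 + 57/100 + 1 = 68/25 = 2.72 bits/symbol.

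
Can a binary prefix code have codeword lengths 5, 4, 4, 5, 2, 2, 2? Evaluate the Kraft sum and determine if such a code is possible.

0.9375; yes

With common denominator 2^5 = 32: Σ 2^(−ℓᵢ) = 1/32 + 2/32 + 2/32 + 1/32 + 8/32 + 8/32 + 8/32 = 30/32 = 0.9375.
Kraft's inequality requires Σ ≤ 1; here Σ = 0.9375 ≤ 1, so such a prefix code exists.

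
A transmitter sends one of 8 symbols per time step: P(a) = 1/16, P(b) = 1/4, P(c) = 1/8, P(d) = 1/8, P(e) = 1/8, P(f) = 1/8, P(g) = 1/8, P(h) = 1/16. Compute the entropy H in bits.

2.875 bits

Each probability is a power of 1/2, so log₂(1/p) is an integer.
H = Σ p·log₂(1/p) = 1/16·4 + 1/4·2 + 1/8·3 + 1/8·3 + 1/8·3 + 1/8·3 + 1/8·3 + 1/16·4 = 2.875 bits.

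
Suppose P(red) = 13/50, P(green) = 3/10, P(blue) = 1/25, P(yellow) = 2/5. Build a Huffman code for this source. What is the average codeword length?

Repeatedly combine the two least-probable nodes; the expected code length is the sum of the merged weights.
merge 1/25 + 13/50 → 3/10
merge 3/10 + 3/10 → 3/5
merge 2/5 + 3/5 → 1
L = 3/10 + 3/5 + 1 = 19/10 = 1.9 bits/symbol.

1.9 bits/symbol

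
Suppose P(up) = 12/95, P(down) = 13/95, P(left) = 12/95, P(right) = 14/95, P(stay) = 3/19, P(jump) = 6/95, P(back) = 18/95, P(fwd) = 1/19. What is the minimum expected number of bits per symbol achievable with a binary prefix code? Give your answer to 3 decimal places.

2.926 bits/symbol

Repeatedly combine the two least-probable nodes; the expected code length is the sum of the merged weights.
merge 1/19 + 6/95 → 11/95
merge 11/95 + 12/95 → 23/95
merge 12/95 + 13/95 → 5/19
merge 14/95 + 3/19 → 29/95
merge 18/95 + 23/95 → 41/95
merge 5/19 + 29/95 → 54/95
merge 41/95 + 54/95 → 1
L = 11/95 + 23/95 + 5/19 + 29/95 + 41/95 + 54/95 + 1 = 278/95 ≈ 2.926 bits/symbol.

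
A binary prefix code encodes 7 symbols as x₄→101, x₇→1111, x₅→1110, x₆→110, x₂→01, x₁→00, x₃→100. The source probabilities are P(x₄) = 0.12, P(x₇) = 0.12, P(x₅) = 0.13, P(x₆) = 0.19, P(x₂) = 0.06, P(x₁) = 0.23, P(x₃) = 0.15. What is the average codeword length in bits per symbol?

2.96 bits/symbol

L̄ = Σ pᵢ·ℓᵢ = 0.12·3 + 0.12·4 + 0.13·4 + 0.19·3 + 0.06·2 + 0.23·2 + 0.15·3 = 2.96 bits/symbol.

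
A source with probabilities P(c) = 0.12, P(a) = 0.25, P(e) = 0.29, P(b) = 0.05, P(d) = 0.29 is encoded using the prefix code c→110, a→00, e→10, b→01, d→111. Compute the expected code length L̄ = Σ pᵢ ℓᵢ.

2.41 bits/symbol

L̄ = Σ pᵢ·ℓᵢ = 0.12·3 + 0.25·2 + 0.29·2 + 0.05·2 + 0.29·3 = 2.41 bits/symbol.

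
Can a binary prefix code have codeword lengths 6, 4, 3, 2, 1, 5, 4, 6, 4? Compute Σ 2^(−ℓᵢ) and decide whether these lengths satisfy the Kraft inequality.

1.125; no

With common denominator 2^6 = 64: Σ 2^(−ℓᵢ) = 1/64 + 4/64 + 8/64 + 16/64 + 32/64 + 2/64 + 4/64 + 1/64 + 4/64 = 72/64 = 1.125.
Kraft's inequality requires Σ ≤ 1; here Σ = 1.125 > 1, so no such prefix code exists.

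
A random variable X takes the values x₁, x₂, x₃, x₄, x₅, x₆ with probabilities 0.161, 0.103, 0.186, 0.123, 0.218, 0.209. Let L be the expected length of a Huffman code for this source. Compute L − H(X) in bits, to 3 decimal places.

Entropy H = −Σ p log₂ p ≈ 2.5363 bits.
Huffman merges: 103/1000+123/1000→113/500; 161/1000+93/500→347/1000; 209/1000+109/500→427/1000; 113/500+347/1000→573/1000; 427/1000+573/1000→1. L = 2573/1000 ≈ 2.5730.
L − H = 2.5730 − 2.5363 = 0.037 bits.

0.037 bits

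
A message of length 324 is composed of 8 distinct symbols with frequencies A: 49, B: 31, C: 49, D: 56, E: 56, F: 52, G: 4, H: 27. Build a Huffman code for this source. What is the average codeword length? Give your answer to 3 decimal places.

2.923 bits/symbol

Probabilities are the counts divided by 324.
Repeatedly combine the two least-probable nodes; the expected code length is the sum of the merged weights.
merge 1/81 + 1/12 → 31/324
merge 31/324 + 31/324 → 31/162
merge 49/324 + 49/324 → 49/162
merge 13/81 + 14/81 → 1/3
merge 14/81 + 31/162 → 59/162
merge 49/162 + 1/3 → 103/162
merge 59/162 + 103/162 → 1
L = 31/324 + 31/162 + 49/162 + 1/3 + 59/162 + 103/162 + 1 = 947/324 ≈ 2.923 bits/symbol.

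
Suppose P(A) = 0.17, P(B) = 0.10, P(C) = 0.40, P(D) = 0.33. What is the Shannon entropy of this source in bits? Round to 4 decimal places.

H = −Σ pᵢ log₂ pᵢ.
−0.17·log₂(0.17) = 0.4346
−0.10·log₂(0.10) = 0.3322
−0.40·log₂(0.40) = 0.5288
−0.33·log₂(0.33) = 0.5278
Sum ≈ 1.8234 → 1.8234 bits.

1.8234 bits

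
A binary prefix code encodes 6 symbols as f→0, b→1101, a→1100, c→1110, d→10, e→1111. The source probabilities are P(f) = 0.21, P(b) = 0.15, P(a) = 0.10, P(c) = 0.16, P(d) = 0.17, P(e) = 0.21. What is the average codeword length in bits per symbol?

L̄ = Σ pᵢ·ℓᵢ = 0.21·1 + 0.15·4 + 0.10·4 + 0.16·4 + 0.17·2 + 0.21·4 = 3.03 bits/symbol.

3.03 bits/symbol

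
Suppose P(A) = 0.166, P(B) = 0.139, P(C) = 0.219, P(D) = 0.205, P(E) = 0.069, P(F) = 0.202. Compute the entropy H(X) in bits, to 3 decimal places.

H = −Σ pᵢ log₂ pᵢ.
−0.166·log₂(0.166) = 0.4301
−0.139·log₂(0.139) = 0.3957
−0.219·log₂(0.219) = 0.4798
−0.205·log₂(0.205) = 0.4687
−0.069·log₂(0.069) = 0.2662
−0.202·log₂(0.202) = 0.4661
Sum ≈ 2.5066 → 2.507 bits.

2.507 bits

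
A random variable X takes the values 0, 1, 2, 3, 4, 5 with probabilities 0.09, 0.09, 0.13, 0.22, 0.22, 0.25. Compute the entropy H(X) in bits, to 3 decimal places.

H = −Σ pᵢ log₂ pᵢ.
−0.09·log₂(0.09) = 0.3127
−0.09·log₂(0.09) = 0.3127
−0.13·log₂(0.13) = 0.3826
−0.22·log₂(0.22) = 0.4806
−0.22·log₂(0.22) = 0.4806
−0.25·log₂(0.25) = 0.5000
Sum ≈ 2.4691 → 2.469 bits.

2.469 bits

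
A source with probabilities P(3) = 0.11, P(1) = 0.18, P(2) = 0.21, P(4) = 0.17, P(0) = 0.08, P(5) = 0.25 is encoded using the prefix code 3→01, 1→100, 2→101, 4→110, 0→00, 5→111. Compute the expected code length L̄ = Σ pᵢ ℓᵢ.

L̄ = Σ pᵢ·ℓᵢ = 0.11·2 + 0.18·3 + 0.21·3 + 0.17·3 + 0.08·2 + 0.25·3 = 2.81 bits/symbol.

2.81 bits/symbol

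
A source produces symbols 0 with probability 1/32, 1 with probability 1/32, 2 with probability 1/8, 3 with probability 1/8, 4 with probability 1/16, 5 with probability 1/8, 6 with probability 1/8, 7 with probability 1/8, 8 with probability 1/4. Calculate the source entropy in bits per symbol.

2.9375 bits

Each probability is a power of 1/2, so log₂(1/p) is an integer.
H = Σ p·log₂(1/p) = 1/32·5 + 1/32·5 + 1/8·3 + 1/8·3 + 1/16·4 + 1/8·3 + 1/8·3 + 1/8·3 + 1/4·2 = 2.9375 bits.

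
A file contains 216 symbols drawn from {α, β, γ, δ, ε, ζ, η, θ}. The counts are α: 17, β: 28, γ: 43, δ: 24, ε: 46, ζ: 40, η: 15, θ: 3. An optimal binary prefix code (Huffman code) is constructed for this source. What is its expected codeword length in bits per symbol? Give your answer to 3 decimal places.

2.833 bits/symbol

Probabilities are the counts divided by 216.
Repeatedly combine the two least-probable nodes; the expected code length is the sum of the merged weights.
merge 1/72 + 5/72 → 1/12
merge 17/216 + 1/12 → 35/216
merge 1/9 + 7/54 → 13/54
merge 35/216 + 5/27 → 25/72
merge 43/216 + 23/108 → 89/216
merge 13/54 + 25/72 → 127/216
merge 89/216 + 127/216 → 1
L = 1/12 + 35/216 + 13/54 + 25/72 + 89/216 + 127/216 + 1 = 17/6 ≈ 2.833 bits/symbol.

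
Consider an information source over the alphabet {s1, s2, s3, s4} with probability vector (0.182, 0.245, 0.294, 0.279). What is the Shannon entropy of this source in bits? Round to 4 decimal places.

H = −Σ pᵢ log₂ pᵢ.
−0.182·log₂(0.182) = 0.4474
−0.245·log₂(0.245) = 0.4971
−0.294·log₂(0.294) = 0.5192
−0.279·log₂(0.279) = 0.5138
Sum ≈ 1.9776 → 1.9776 bits.

1.9776 bits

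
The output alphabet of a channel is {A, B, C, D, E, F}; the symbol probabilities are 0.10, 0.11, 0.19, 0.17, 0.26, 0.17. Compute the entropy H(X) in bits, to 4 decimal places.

2.5122 bits

H = −Σ pᵢ log₂ pᵢ.
−0.10·log₂(0.10) = 0.3322
−0.11·log₂(0.11) = 0.3503
−0.19·log₂(0.19) = 0.4552
−0.17·log₂(0.17) = 0.4346
−0.26·log₂(0.26) = 0.5053
−0.17·log₂(0.17) = 0.4346
Sum ≈ 2.5122 → 2.5122 bits.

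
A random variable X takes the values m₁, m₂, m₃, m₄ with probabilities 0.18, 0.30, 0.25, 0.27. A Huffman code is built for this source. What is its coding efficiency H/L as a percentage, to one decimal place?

98.8%

Entropy H = −Σ p log₂ p ≈ 1.9764 bits.
Huffman merges: 9/50+1/4→43/100; 27/100+3/10→57/100; 43/100+57/100→1. L = 2 ≈ 2.0000.
Efficiency = H/L = 1.9764/2.0000 = 98.8%.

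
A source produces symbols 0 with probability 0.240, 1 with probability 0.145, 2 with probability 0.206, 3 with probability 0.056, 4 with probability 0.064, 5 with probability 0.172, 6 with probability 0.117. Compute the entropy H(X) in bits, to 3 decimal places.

H = −Σ pᵢ log₂ pᵢ.
−0.240·log₂(0.240) = 0.4941
−0.145·log₂(0.145) = 0.4040
−0.206·log₂(0.206) = 0.4695
−0.056·log₂(0.056) = 0.2329
−0.064·log₂(0.064) = 0.2538
−0.172·log₂(0.172) = 0.4368
−0.117·log₂(0.117) = 0.3622
Sum ≈ 2.6533 → 2.653 bits.

2.653 bits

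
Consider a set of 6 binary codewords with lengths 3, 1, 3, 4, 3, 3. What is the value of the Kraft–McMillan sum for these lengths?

With common denominator 2^4 = 16: Σ 2^(−ℓᵢ) = 2/16 + 8/16 + 2/16 + 1/16 + 2/16 + 2/16 = 17/16 = 1.0625.

1.0625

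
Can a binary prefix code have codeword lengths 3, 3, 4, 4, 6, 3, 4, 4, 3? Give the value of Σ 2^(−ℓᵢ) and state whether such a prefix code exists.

With common denominator 2^6 = 64: Σ 2^(−ℓᵢ) = 8/64 + 8/64 + 4/64 + 4/64 + 1/64 + 8/64 + 4/64 + 4/64 + 8/64 = 49/64 = 0.765625.
Kraft's inequality requires Σ ≤ 1; here Σ = 0.765625 ≤ 1, so such a prefix code exists.

0.765625; yes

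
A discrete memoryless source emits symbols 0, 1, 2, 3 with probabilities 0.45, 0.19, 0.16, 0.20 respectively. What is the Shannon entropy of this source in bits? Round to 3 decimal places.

1.861 bits

H = −Σ pᵢ log₂ pᵢ.
−0.45·log₂(0.45) = 0.5184
−0.19·log₂(0.19) = 0.4552
−0.16·log₂(0.16) = 0.4230
−0.20·log₂(0.20) = 0.4644
Sum ≈ 1.8610 → 1.861 bits.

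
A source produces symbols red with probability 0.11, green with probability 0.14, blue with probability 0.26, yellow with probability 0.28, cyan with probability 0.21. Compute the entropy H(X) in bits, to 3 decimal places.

2.240 bits

H = −Σ pᵢ log₂ pᵢ.
−0.11·log₂(0.11) = 0.3503
−0.14·log₂(0.14) = 0.3971
−0.26·log₂(0.26) = 0.5053
−0.28·log₂(0.28) = 0.5142
−0.21·log₂(0.21) = 0.4728
Sum ≈ 2.2397 → 2.240 bits.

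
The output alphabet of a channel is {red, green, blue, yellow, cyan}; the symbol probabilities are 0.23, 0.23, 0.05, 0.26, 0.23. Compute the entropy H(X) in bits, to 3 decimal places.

2.184 bits

H = −Σ pᵢ log₂ pᵢ.
−0.23·log₂(0.23) = 0.4877
−0.23·log₂(0.23) = 0.4877
−0.05·log₂(0.05) = 0.2161
−0.26·log₂(0.26) = 0.5053
−0.23·log₂(0.23) = 0.4877
Sum ≈ 2.1844 → 2.184 bits.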